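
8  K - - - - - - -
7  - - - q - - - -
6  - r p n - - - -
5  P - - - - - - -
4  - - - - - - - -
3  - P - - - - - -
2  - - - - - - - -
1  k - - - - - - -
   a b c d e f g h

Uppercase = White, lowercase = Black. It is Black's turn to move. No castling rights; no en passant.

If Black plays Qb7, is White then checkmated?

yes

After Qb7: white king on a8; in check: yes, from the black queen on b7.
King squares — a7: attacked by Qb7; b7: attacked by Rb6; b8: attacked by Qb7.
White has no legal moves → checkmate.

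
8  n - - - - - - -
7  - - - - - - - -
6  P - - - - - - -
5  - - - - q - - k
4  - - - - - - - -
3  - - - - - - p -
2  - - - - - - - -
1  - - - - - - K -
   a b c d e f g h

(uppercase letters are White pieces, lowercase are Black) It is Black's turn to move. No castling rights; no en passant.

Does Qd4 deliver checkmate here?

no

After Qd4: white king on g1; in check: yes, from the black queen on d4.
White has 3 legal replies: Kg2, Kh1, Kf1.
In check but a legal move exists → not checkmate.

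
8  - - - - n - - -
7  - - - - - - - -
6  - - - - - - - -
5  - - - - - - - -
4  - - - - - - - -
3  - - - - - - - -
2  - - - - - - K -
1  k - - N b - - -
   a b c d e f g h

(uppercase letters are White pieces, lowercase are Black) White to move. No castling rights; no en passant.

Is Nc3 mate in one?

no

After Nc3: black king on a1; in check: no.
Black is not in check, so this cannot be checkmate.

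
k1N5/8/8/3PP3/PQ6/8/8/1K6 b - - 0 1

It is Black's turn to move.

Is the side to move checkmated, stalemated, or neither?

Black to move; black king on a8.
In check: no.
King squares — a7: attacked by Nc8; b7: attacked by Qb4; b8: attacked by Qb4.
Legal moves for Black: none.
Not in check and no legal moves → stalemate.

stalemate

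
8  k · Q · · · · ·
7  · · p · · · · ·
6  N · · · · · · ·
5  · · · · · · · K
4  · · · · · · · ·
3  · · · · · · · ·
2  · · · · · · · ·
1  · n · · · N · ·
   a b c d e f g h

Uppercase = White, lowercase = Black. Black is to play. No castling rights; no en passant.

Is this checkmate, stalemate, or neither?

Black to move; black king on a8.
In check: yes, from the white queen on c8.
Legal moves for Black: Ka7.
Black is in check but has 1 legal move → neither.

neither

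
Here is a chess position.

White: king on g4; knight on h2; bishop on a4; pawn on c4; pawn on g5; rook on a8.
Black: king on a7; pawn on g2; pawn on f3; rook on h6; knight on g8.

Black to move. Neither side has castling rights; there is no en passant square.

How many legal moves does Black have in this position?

Black to move; king on a7.
In check: yes, from the white rook on a8.
Legal moves: Kxa8, Kb7, Kb6.
Count: 3.

3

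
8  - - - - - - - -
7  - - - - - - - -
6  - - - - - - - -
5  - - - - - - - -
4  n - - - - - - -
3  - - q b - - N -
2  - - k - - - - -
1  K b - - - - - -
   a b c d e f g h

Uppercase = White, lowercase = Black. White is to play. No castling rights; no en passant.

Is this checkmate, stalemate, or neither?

checkmate

White to move; white king on a1.
In check: yes, from the black queen on c3.
King squares — b1: attacked by Kc2; a2: attacked by Bb1; b2: attacked by Kc2.
Legal moves for White: none.
In check with no legal moves → checkmate.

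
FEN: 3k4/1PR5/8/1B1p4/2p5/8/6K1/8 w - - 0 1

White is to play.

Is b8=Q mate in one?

yes

After b8=Q: black king on d8; in check: yes, from the white queen on b8.
King squares — c7: attacked by Qb8; d7: attacked by Bb5; e7: attacked by Rc7; c8: attacked by Rc7; e8: attacked by Bb5.
Black has no legal moves → checkmate.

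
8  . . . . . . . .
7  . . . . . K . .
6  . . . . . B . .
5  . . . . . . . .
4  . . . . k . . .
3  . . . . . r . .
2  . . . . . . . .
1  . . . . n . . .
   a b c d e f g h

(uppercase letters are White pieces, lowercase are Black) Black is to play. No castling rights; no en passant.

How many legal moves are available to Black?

20

Black to move; king on e4.
In check: no.
Legal moves: Kf5, Kd5, Kf4, Ke3, Kd3, Rxf6+, Rf5, Rf4, Rh3, Rg3, Re3, Rd3, Rc3, Rb3, Ra3, Rf2, Rf1, Nd3, Ng2, Nc2.
Count: 20.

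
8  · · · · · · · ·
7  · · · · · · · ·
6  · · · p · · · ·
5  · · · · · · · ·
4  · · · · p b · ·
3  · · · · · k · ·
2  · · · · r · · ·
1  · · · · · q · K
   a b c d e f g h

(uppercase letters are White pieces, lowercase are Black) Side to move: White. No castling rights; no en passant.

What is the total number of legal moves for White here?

0

White to move; king on h1.
In check: yes, from the black queen on f1.
Legal moves: none.
Count: 0.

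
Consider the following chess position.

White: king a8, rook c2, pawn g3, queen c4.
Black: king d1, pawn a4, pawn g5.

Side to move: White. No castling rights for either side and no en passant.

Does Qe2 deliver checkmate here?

yes

After Qe2: black king on d1; in check: yes, from the white queen on e2.
King squares — c1: attacked by Rc2; e1: attacked by Qe2; c2: attacked by Qe2; d2: attacked by Rc2; e2: attacked by Rc2.
Black has no legal moves → checkmate.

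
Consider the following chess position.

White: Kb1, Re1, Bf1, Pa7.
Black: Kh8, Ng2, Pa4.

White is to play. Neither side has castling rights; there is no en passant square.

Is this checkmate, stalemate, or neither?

White to move; white king on b1.
In check: no.
Legal moves for White include: Ba6, Bb5, Bc4, Bd3, Bxg2, Be2, Re8+, Re7, Re6, Re5, Re4, Re3, Re2, Rd1, Rc1, Kc2, Kb2, Ka2, ... (list truncated; more exist).
White has legal moves and is not in check → neither.

neither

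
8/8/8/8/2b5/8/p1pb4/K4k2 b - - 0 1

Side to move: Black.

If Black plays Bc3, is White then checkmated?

After Bc3: white king on a1; in check: yes, from the black bishop on c3.
King squares — b1: attacked by Pa2; a2: attacked by Bc4; b2: attacked by Bc3.
White has no legal moves → checkmate.

yes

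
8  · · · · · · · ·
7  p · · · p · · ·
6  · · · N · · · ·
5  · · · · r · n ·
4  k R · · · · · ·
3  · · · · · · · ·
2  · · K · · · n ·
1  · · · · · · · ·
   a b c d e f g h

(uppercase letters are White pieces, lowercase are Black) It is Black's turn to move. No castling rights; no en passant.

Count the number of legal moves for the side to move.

3

Black to move; king on a4.
In check: yes, from the white rook on b4.
Legal moves: Ka5, Kxb4, Ka3.
Count: 3.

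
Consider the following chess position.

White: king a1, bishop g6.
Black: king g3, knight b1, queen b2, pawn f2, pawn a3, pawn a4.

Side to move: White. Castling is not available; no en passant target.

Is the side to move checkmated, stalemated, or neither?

White to move; white king on a1.
In check: yes, from the black queen on b2.
King squares — b1: attacked by Qb2; a2: attacked by Qb2; b2: attacked by Pa3.
Legal moves for White: none.
In check with no legal moves → checkmate.

checkmate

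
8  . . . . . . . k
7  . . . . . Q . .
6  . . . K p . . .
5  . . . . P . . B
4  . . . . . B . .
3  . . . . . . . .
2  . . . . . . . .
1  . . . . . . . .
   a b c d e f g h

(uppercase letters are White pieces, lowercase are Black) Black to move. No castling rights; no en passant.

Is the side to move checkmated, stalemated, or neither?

Black to move; black king on h8.
In check: no.
King squares — g7: attacked by Qf7; h7: attacked by Qf7; g8: attacked by Qf7.
Legal moves for Black: none.
Not in check and no legal moves → stalemate.

stalemate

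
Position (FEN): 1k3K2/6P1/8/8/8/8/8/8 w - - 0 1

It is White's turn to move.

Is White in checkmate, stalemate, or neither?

neither

White to move; white king on f8.
In check: no.
Legal moves for White: Kg8, Ke8, Kf7, Ke7, g8=Q, g8=R, g8=B, g8=N.
White has 8 legal moves and is not in check → neither.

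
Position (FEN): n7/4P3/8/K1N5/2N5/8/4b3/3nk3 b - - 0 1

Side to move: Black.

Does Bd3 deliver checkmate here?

no

After Bd3: white king on a5; in check: no.
White is not in check, so this cannot be checkmate.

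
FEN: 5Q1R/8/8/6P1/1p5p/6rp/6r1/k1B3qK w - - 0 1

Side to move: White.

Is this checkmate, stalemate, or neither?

checkmate

White to move; white king on h1.
In check: yes, from the black queen on g1.
King squares — g1: attacked by Rg2; g2: attacked by Qg1; h2: attacked by Qg1.
Legal moves for White: none.
In check with no legal moves → checkmate.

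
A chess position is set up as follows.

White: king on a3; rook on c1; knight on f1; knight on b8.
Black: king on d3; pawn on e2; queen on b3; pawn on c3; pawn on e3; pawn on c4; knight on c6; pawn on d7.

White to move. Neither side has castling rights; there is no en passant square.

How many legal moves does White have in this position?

0

White to move; king on a3.
In check: yes, from the black queen on b3.
Legal moves: none.
Count: 0.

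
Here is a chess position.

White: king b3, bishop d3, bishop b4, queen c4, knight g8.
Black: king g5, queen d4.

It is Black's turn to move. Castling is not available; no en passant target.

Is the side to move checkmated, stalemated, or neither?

Black to move; black king on g5.
In check: no.
Legal moves for Black include: Kh5, Kh4, Kg4, Kf4, Qh8, Qd8, Qg7, Qd7, Qa7, Qf6, Qd6, Qb6, Qe5, Qd5, Qc5, Qh4, Qg4, Qf4, ... (list truncated; more exist).
Black has legal moves and is not in check → neither.

neither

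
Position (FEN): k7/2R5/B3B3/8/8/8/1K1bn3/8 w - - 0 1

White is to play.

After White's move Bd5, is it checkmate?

no

After Bd5: black king on a8; in check: yes, from the white bishop on d5.
Black has 1 legal reply: Kb8.
In check but a legal move exists → not checkmate.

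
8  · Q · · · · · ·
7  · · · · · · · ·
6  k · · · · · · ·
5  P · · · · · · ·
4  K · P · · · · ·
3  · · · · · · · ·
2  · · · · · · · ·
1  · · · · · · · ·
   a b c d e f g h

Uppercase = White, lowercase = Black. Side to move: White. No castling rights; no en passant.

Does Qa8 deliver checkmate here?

yes

After Qa8: black king on a6; in check: yes, from the white queen on a8.
King squares — a5: attacked by Ka4; b5: attacked by Ka4; b6: attacked by Pa5; a7: attacked by Qa8; b7: attacked by Qa8.
Black has no legal moves → checkmate.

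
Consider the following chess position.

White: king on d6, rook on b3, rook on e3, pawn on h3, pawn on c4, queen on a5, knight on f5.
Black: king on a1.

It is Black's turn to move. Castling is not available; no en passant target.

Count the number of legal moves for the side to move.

0

Black to move; king on a1.
In check: yes, from the white queen on a5.
Legal moves: none.
Count: 0.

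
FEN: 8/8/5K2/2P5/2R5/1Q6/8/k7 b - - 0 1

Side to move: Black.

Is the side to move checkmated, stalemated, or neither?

Black to move; black king on a1.
In check: no.
King squares — b1: attacked by Qb3; a2: attacked by Qb3; b2: attacked by Qb3.
Legal moves for Black: none.
Not in check and no legal moves → stalemate.

stalemate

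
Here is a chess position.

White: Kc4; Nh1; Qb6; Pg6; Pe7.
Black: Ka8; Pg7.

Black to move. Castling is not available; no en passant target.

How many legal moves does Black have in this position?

Black to move; king on a8.
In check: no.
Legal moves: none.
Count: 0.

0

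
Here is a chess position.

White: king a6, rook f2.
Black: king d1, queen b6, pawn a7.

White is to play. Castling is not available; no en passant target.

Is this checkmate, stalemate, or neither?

White to move; white king on a6.
In check: yes, from the black queen on b6.
King squares — a5: attacked by Qb6; b5: attacked by Qb6; b6: attacked by Pa7; a7: attacked by Qb6; b7: attacked by Qb6.
Legal moves for White: none.
In check with no legal moves → checkmate.

checkmate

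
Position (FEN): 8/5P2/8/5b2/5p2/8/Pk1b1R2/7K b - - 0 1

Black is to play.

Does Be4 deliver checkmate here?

no

After Be4: white king on h1; in check: yes, from the black bishop on e4.
White has 4 legal replies: Kh2, Kg1, Rf3, Rg2.
In check but a legal move exists → not checkmate.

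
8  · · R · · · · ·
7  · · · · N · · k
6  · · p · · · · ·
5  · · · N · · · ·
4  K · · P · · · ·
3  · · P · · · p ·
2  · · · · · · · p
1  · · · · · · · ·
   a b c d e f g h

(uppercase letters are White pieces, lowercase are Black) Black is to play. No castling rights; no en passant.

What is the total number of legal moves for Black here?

9

Black to move; king on h7.
In check: no.
Legal moves: Kg7, Kh6, cxd5, c5, g2, h1=Q, h1=R, h1=B, h1=N.
Count: 9.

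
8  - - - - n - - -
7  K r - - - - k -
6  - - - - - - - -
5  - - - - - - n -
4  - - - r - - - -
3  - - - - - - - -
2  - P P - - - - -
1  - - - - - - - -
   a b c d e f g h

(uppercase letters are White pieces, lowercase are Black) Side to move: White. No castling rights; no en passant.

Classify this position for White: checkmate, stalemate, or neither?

neither

White to move; white king on a7.
In check: yes, from the black rook on b7.
King squares — a6: available; b6: attacked by Rb7; b7: available; a8: available; b8: attacked by Rb7.
Legal moves for White: Ka8, Kxb7, Ka6.
White is in check but has 3 legal moves → neither.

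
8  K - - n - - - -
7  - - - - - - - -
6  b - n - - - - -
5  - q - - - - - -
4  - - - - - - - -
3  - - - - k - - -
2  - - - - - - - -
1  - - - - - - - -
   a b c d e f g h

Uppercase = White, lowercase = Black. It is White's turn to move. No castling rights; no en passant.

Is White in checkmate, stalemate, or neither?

stalemate

White to move; white king on a8.
In check: no.
King squares — a7: attacked by Nc6; b7: attacked by Qb5; b8: attacked by Qb5.
Legal moves for White: none.
Not in check and no legal moves → stalemate.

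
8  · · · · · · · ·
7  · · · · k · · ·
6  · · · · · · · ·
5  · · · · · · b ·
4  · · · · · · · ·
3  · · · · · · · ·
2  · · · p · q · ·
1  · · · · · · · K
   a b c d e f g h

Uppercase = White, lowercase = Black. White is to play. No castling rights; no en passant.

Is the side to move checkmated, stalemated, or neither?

White to move; white king on h1.
In check: no.
King squares — g1: attacked by Qf2; g2: attacked by Qf2; h2: attacked by Qf2.
Legal moves for White: none.
Not in check and no legal moves → stalemate.

stalemate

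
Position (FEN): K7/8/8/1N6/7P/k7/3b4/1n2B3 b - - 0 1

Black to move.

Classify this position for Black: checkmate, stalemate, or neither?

Black to move; black king on a3.
In check: yes, from the white knight on b5.
King squares — a2: available; b2: available; b3: available; a4: available; b4: available.
Legal moves for Black: Kb4, Ka4, Kb3, Kb2, Ka2.
Black is in check but has 5 legal moves → neither.

neither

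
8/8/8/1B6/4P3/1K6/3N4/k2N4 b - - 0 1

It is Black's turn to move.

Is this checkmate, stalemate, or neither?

stalemate

Black to move; black king on a1.
In check: no.
King squares — b1: attacked by Nd2; a2: attacked by Kb3; b2: attacked by Nd1.
Legal moves for Black: none.
Not in check and no legal moves → stalemate.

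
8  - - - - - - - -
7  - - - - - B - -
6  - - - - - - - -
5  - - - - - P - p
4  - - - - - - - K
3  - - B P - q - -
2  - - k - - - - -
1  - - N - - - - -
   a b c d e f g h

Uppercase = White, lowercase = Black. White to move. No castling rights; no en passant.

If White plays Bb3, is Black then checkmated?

After Bb3: black king on c2; in check: yes, from the white bishop on b3.
Black has 3 legal replies: Kxc3, Kxc1, Kb1.
In check but a legal move exists → not checkmate.

no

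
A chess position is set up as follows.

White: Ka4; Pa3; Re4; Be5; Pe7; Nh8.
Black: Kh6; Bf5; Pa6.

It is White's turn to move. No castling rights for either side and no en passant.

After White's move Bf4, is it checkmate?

no

After Bf4: black king on h6; in check: yes, from the white bishop on f4.
Black has 3 legal replies: Kh7, Kg7, Kh5.
In check but a legal move exists → not checkmate.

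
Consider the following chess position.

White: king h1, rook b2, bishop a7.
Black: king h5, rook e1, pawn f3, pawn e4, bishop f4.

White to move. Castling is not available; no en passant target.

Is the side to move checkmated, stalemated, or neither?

White to move; white king on h1.
In check: yes, from the black rook on e1.
King squares — g1: attacked by Re1; g2: attacked by Pf3; h2: attacked by Bf4.
Legal moves for White: Bg1.
White is in check but has 1 legal move → neither.

neither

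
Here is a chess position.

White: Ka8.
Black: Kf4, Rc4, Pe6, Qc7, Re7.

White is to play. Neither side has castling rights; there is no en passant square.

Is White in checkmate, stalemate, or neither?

White to move; white king on a8.
In check: no.
King squares — a7: attacked by Qc7; b7: attacked by Qc7; b8: attacked by Qc7.
Legal moves for White: none.
Not in check and no legal moves → stalemate.

stalemate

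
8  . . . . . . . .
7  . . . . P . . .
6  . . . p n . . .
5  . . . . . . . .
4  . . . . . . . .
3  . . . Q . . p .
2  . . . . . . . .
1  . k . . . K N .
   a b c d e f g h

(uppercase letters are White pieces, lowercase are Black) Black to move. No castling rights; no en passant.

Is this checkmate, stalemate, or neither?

neither

Black to move; black king on b1.
In check: yes, from the white queen on d3.
Legal moves for Black: Kb2, Ka2, Kc1, Ka1.
Black is in check but has 4 legal moves → neither.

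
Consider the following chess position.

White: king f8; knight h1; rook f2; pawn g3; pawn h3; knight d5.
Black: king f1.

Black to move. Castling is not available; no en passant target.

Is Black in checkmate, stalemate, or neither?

neither

Black to move; black king on f1.
In check: yes, from the white rook on f2.
King squares — e1: available; g1: available; e2: attacked by Rf2; f2: attacked by Nh1; g2: attacked by Rf2.
Legal moves for Black: Kg1, Ke1.
Black is in check but has 2 legal moves → neither.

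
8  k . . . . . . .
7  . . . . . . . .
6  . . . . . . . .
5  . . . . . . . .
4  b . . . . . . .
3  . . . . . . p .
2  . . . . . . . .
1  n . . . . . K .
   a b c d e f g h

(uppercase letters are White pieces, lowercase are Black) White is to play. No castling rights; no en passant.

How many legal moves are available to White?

White to move; king on g1.
In check: no.
Legal moves: Kg2, Kh1, Kf1.
Count: 3.

3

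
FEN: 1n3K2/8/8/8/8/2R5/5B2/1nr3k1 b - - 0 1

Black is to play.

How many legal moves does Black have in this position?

Black to move; king on g1.
In check: yes, from the white bishop on f2.
Legal moves: Kh2, Kg2, Kxf2, Kh1, Kf1.
Count: 5.

5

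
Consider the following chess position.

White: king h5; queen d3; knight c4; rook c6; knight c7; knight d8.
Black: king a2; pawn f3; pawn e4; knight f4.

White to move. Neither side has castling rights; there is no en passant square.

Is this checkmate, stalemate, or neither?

neither

White to move; white king on h5.
In check: yes, from the black knight on f4.
King squares — g4: available; h4: available; g5: available; g6: attacked by Nf4; h6: available.
Legal moves for White: Kh6, Kg5, Kh4, Kg4.
White is in check but has 4 legal moves → neither.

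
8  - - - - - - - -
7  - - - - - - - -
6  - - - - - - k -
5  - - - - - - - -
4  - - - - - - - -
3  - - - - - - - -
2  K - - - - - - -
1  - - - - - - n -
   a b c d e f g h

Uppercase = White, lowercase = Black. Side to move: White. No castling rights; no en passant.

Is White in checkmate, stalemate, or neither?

White to move; white king on a2.
In check: no.
Legal moves for White: Kb3, Ka3, Kb2, Kb1, Ka1.
White has 5 legal moves and is not in check → neither.

neither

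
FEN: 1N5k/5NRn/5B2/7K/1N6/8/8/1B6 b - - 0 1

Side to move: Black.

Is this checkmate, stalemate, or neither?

Black to move; black king on h8.
In check: yes, from the white knight on f7.
King squares — g7: attacked by Bf6; h7: own knight; g8: attacked by Rg7.
Legal moves for Black: none.
In check with no legal moves → checkmate.

checkmate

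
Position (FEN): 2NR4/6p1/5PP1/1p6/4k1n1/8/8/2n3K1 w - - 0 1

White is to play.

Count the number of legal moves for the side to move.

White to move; king on g1.
In check: no.
Legal moves: Rh8, Rg8, Rf8, Re8+, Rd7, Rd6, Rd5, Rd4+, Rd3, Rd2, Rd1, Ne7, Na7, Nd6+, Nb6, Kg2, Kh1, Kf1, fxg7, f7.
Count: 20.

20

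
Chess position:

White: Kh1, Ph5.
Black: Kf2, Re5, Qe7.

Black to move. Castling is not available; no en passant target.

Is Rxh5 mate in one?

yes

After Rxh5: white king on h1; in check: yes, from the black rook on h5.
King squares — g1: attacked by Kf2; g2: attacked by Kf2; h2: attacked by Rh5.
White has no legal moves → checkmate.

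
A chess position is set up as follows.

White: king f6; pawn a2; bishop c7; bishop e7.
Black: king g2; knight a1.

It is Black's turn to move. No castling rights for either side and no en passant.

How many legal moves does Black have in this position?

8

Black to move; king on g2.
In check: no.
Legal moves: Kh3, Kf3, Kf2, Kh1, Kg1, Kf1, Nb3, Nc2.
Count: 8.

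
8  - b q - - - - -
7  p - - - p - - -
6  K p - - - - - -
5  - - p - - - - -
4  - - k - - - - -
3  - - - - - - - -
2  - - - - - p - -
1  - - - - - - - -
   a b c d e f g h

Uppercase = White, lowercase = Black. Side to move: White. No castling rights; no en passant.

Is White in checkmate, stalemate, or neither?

White to move; white king on a6.
In check: yes, from the black queen on c8.
King squares — a5: attacked by Pb6; b5: attacked by Kc4; b6: attacked by Pa7; a7: attacked by Bb8; b7: attacked by Qc8.
Legal moves for White: none.
In check with no legal moves → checkmate.

checkmate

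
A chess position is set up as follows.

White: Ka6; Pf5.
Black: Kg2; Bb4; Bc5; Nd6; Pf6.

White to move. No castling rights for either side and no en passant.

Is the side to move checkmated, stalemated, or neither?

White to move; white king on a6.
In check: no.
King squares — a5: attacked by Bb4; b5: attacked by Nd6; b6: attacked by Bc5; a7: attacked by Bc5; b7: attacked by Nd6.
Legal moves for White: none.
Not in check and no legal moves → stalemate.

stalemate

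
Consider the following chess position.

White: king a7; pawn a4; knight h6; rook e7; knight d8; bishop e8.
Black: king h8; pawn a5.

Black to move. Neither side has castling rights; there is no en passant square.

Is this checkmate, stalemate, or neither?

Black to move; black king on h8.
In check: no.
King squares — g7: attacked by Re7; h7: attacked by Re7; g8: attacked by Nh6.
Legal moves for Black: none.
Not in check and no legal moves → stalemate.

stalemate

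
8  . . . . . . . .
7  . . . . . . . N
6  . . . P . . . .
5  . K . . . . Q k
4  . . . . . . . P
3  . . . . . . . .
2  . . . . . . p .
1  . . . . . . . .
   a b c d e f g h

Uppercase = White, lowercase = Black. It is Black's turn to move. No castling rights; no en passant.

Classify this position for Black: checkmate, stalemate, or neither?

Black to move; black king on h5.
In check: yes, from the white queen on g5.
King squares — g4: attacked by Qg5; h4: attacked by Qg5; g5: attacked by Ph4; g6: attacked by Qg5; h6: attacked by Qg5.
Legal moves for Black: none.
In check with no legal moves → checkmate.

checkmate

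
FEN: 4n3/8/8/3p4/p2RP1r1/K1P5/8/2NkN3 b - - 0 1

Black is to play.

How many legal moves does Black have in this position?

Black to move; king on d1.
In check: yes, from the white rook on d4.
Legal moves: Kxe1, Kxc1.
Count: 2.

2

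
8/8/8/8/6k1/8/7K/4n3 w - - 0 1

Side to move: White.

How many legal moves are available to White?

White to move; king on h2.
In check: no.
Legal moves: Kh1, Kg1.
Count: 2.

2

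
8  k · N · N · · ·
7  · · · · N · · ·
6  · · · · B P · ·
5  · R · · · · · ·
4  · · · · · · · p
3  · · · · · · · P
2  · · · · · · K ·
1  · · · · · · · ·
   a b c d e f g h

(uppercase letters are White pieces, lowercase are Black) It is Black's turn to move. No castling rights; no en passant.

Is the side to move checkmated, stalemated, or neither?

stalemate

Black to move; black king on a8.
In check: no.
King squares — a7: attacked by Nc8; b7: attacked by Rb5; b8: attacked by Rb5.
Legal moves for Black: none.
Not in check and no legal moves → stalemate.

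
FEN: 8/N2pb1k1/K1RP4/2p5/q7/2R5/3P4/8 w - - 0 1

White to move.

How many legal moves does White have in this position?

2

White to move; king on a6.
In check: yes, from the black queen on a4.
Legal moves: Kb7, Kb6.
Count: 2.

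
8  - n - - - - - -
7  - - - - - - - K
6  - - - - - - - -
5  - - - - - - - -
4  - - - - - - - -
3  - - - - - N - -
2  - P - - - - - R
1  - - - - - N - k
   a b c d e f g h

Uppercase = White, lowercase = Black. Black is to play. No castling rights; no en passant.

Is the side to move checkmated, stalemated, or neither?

checkmate

Black to move; black king on h1.
In check: yes, from the white rook on h2.
King squares — g1: attacked by Nf3; g2: attacked by Rh2; h2: attacked by Nf1.
Legal moves for Black: none.
In check with no legal moves → checkmate.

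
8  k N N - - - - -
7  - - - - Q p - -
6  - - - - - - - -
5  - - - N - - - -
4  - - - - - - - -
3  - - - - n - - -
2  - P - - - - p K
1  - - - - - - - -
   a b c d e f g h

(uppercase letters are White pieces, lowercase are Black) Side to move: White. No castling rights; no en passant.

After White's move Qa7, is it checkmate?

yes

After Qa7: black king on a8; in check: yes, from the white queen on a7.
King squares — a7: attacked by Nc8; b7: attacked by Qa7; b8: attacked by Qa7.
Black has no legal moves → checkmate.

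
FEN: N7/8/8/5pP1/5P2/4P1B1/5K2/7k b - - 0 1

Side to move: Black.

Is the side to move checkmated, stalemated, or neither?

stalemate

Black to move; black king on h1.
In check: no.
King squares — g1: attacked by Kf2; g2: attacked by Kf2; h2: attacked by Bg3.
Legal moves for Black: none.
Not in check and no legal moves → stalemate.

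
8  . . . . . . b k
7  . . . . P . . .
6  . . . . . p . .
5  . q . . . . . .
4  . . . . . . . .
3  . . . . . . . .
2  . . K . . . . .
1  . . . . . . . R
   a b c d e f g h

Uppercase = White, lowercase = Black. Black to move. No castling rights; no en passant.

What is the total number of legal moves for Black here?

Black to move; king on h8.
In check: yes, from the white rook on h1.
Legal moves: Kg7, Bh7+, Qh5.
Count: 3.

3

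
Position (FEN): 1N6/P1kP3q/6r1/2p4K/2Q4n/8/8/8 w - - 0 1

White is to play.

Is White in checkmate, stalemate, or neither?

checkmate

White to move; white king on h5.
In check: yes, from the black queen on h7.
King squares — g4: attacked by Rg6; h4: attacked by Qh7; g5: attacked by Rg6; g6: attacked by Nh4; h6: attacked by Rg6.
Legal moves for White: none.
In check with no legal moves → checkmate.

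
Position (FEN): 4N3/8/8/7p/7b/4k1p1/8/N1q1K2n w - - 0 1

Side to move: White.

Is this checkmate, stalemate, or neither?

White to move; white king on e1.
In check: yes, from the black queen on c1.
King squares — d1: attacked by Qc1; f1: attacked by Qc1; d2: attacked by Qc1; e2: attacked by Ke3; f2: attacked by Nh1.
Legal moves for White: none.
In check with no legal moves → checkmate.

checkmate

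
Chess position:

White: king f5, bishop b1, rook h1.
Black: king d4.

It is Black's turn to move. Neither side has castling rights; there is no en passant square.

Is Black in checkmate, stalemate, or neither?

Black to move; black king on d4.
In check: no.
Legal moves for Black: Kd5, Kc5, Kc4, Ke3, Kc3.
Black has 5 legal moves and is not in check → neither.

neither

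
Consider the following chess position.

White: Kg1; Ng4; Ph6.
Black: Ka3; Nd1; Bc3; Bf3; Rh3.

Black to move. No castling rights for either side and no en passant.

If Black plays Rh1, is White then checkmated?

After Rh1: white king on g1; in check: yes, from the black rook on h1.
King squares — f1: attacked by Rh1; h1: attacked by Bf3; f2: attacked by Nd1; g2: attacked by Bf3; h2: attacked by Rh1.
White has no legal moves → checkmate.

yes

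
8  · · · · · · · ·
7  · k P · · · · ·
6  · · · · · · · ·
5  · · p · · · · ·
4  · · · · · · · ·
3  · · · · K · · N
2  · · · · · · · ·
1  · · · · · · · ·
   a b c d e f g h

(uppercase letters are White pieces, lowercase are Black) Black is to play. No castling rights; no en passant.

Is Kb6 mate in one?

no

After Kb6: white king on e3; in check: no.
White is not in check, so this cannot be checkmate.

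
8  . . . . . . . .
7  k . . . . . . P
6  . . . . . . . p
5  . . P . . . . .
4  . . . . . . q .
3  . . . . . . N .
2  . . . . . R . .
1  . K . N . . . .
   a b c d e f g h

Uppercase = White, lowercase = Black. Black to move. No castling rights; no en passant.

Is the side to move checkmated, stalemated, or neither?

neither

Black to move; black king on a7.
In check: no.
Legal moves for Black include: Kb8, Ka8, Kb7, Ka6, Qg8, Qc8, Qg7, Qd7, Qg6+, Qe6, Qh5, Qg5, Qf5+, Qh4, Qf4, Qe4+, Qd4, Qc4, ... (list truncated; more exist).
Black has legal moves and is not in check → neither.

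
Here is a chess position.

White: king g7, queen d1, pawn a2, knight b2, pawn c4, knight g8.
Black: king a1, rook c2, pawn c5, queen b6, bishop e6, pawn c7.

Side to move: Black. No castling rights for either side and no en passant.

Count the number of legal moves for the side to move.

Black to move; king on a1.
In check: yes, from the white queen on d1.
Legal moves: Kxb2, Kxa2, Rc1.
Count: 3.

3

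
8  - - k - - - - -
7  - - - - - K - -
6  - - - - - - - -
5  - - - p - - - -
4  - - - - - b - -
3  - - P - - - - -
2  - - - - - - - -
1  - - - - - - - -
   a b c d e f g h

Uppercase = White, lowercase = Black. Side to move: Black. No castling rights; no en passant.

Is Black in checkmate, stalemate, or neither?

neither

Black to move; black king on c8.
In check: no.
Legal moves for Black: Kd8, Kb8, Kd7, Kc7, Kb7, Bb8, Bc7, Bh6, Bd6, Bg5, Be5, Bg3, Be3, Bh2, Bd2, Bc1, d4.
Black has 17 legal moves and is not in check → neither.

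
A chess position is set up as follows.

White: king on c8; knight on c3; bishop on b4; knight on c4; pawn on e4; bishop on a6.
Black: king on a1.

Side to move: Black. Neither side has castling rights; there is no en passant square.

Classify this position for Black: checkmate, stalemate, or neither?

Black to move; black king on a1.
In check: no.
King squares — b1: attacked by Nc3; a2: attacked by Nc3; b2: attacked by Nc4.
Legal moves for Black: none.
Not in check and no legal moves → stalemate.

stalemate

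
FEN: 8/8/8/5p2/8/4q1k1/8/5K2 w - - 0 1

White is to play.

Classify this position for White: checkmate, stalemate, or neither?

stalemate

White to move; white king on f1.
In check: no.
King squares — e1: attacked by Qe3; g1: attacked by Qe3; e2: attacked by Qe3; f2: attacked by Qe3; g2: attacked by Kg3.
Legal moves for White: none.
Not in check and no legal moves → stalemate.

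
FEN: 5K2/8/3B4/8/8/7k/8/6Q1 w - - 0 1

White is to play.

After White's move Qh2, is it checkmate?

After Qh2: black king on h3; in check: yes, from the white queen on h2.
Black has 1 legal reply: Kg4.
In check but a legal move exists → not checkmate.

no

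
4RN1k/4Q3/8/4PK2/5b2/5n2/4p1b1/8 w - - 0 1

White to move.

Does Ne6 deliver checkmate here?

yes

After Ne6: black king on h8; in check: yes, from the white rook on e8.
King squares — g7: attacked by Ne6; h7: attacked by Qe7; g8: attacked by Re8.
Black has no legal moves → checkmate.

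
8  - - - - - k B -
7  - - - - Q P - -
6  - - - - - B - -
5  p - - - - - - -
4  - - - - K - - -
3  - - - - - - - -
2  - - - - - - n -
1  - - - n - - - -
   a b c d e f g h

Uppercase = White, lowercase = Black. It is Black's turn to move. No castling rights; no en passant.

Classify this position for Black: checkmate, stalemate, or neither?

Black to move; black king on f8.
In check: yes, from the white queen on e7.
King squares — e7: attacked by Bf6; f7: attacked by Qe7; g7: attacked by Bf6; e8: attacked by Qe7; g8: attacked by Pf7.
Legal moves for Black: none.
In check with no legal moves → checkmate.

checkmate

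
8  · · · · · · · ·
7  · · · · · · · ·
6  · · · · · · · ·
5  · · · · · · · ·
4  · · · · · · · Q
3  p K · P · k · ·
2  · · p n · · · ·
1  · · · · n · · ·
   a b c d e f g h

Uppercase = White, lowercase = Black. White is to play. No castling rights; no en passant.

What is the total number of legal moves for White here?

White to move; king on b3.
In check: yes, from the black knight on d2.
Legal moves: Kb4, Ka4, Kc3, Kxa3, Ka2.
Count: 5.

5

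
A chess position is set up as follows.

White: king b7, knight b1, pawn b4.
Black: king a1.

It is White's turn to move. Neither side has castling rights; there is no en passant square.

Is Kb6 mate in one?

After Kb6: black king on a1; in check: no.
Black is not in check, so this cannot be checkmate.

no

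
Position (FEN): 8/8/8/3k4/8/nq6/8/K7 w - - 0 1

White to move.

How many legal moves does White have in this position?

White to move; king on a1.
In check: no.
Legal moves: none.
Count: 0.

0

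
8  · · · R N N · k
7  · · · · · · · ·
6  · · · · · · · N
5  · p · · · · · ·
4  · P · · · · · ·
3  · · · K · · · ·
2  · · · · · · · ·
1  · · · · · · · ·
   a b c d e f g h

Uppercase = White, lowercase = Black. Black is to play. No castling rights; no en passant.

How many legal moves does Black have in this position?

0

Black to move; king on h8.
In check: no.
Legal moves: none.
Count: 0.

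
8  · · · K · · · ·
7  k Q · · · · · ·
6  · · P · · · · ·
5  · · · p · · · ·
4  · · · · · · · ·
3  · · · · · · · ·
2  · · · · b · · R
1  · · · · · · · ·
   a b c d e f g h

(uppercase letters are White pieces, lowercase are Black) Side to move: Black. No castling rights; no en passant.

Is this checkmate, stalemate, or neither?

checkmate

Black to move; black king on a7.
In check: yes, from the white queen on b7.
King squares — a6: attacked by Qb7; b6: attacked by Qb7; b7: attacked by Pc6; a8: attacked by Qb7; b8: attacked by Qb7.
Legal moves for Black: none.
In check with no legal moves → checkmate.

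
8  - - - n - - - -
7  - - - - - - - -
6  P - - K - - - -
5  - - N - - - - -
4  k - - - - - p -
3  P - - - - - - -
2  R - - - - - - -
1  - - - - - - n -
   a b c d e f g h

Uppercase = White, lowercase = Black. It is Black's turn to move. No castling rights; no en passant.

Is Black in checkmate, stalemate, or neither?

neither

Black to move; black king on a4.
In check: yes, from the white knight on c5.
Legal moves for Black: Kb5, Ka5.
Black is in check but has 2 legal moves → neither.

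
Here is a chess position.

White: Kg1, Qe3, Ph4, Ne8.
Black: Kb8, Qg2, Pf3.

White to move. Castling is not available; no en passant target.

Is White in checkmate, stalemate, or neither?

checkmate

White to move; white king on g1.
In check: yes, from the black queen on g2.
King squares — f1: attacked by Qg2; h1: attacked by Qg2; f2: attacked by Qg2; g2: attacked by Pf3; h2: attacked by Qg2.
Legal moves for White: none.
In check with no legal moves → checkmate.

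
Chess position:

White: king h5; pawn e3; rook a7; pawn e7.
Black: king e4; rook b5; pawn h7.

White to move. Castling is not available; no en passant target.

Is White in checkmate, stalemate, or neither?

neither

White to move; white king on h5.
In check: yes, from the black rook on b5.
King squares — g4: available; h4: available; g5: attacked by Rb5; g6: attacked by Ph7; h6: available.
Legal moves for White: Kh6, Kh4, Kg4.
White is in check but has 3 legal moves → neither.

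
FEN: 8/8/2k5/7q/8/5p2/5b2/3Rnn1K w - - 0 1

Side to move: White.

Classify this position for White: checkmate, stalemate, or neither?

White to move; white king on h1.
In check: yes, from the black queen on h5.
King squares — g1: attacked by Bf2; g2: attacked by Ne1; h2: attacked by Nf1.
Legal moves for White: none.
In check with no legal moves → checkmate.

checkmate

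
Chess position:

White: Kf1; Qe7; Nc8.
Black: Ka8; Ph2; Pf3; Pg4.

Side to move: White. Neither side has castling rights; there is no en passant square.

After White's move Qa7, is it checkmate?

After Qa7: black king on a8; in check: yes, from the white queen on a7.
King squares — a7: attacked by Nc8; b7: attacked by Qa7; b8: attacked by Qa7.
Black has no legal moves → checkmate.

yes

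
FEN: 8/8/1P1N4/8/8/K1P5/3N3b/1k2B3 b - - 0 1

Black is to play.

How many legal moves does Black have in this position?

Black to move; king on b1.
In check: yes, from the white knight on d2.
Legal moves: Kc2, Kc1, Ka1.
Count: 3.

3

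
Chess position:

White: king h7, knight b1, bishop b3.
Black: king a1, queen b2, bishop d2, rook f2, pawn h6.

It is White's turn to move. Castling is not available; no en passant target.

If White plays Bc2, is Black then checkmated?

no

After Bc2: black king on a1; in check: no.
Black is not in check, so this cannot be checkmate.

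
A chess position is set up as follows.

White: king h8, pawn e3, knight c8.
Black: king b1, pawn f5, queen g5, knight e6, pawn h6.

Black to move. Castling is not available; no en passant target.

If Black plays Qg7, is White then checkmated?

After Qg7: white king on h8; in check: yes, from the black queen on g7.
King squares — g7: attacked by Ne6; h7: attacked by Qg7; g8: attacked by Qg7.
White has no legal moves → checkmate.

yes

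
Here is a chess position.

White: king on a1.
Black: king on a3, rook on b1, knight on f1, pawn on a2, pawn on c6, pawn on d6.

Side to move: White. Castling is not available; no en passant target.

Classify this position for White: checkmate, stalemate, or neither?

White to move; white king on a1.
In check: yes, from the black rook on b1.
King squares — b1: attacked by Pa2; a2: attacked by Ka3; b2: attacked by Rb1.
Legal moves for White: none.
In check with no legal moves → checkmate.

checkmate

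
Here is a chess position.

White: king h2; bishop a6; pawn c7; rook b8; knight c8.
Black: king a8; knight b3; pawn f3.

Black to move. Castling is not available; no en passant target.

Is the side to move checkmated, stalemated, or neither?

Black to move; black king on a8.
In check: yes, from the white rook on b8.
King squares — a7: attacked by Nc8; b7: attacked by Ba6; b8: attacked by Pc7.
Legal moves for Black: none.
In check with no legal moves → checkmate.

checkmate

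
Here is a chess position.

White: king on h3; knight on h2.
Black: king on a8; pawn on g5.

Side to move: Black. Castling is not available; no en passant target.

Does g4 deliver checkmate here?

After g4: white king on h3; in check: yes, from the black pawn on g4.
White has 5 legal replies: Kh4, Kxg4, Kg3, Kg2, Nxg4.
In check but a legal move exists → not checkmate.

no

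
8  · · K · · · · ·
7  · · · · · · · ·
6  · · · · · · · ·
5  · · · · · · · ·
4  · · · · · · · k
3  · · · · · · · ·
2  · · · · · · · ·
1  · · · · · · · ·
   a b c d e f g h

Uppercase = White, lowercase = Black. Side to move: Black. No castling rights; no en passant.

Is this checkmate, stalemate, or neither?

Black to move; black king on h4.
In check: no.
Legal moves for Black: Kh5, Kg5, Kg4, Kh3, Kg3.
Black has 5 legal moves and is not in check → neither.

neither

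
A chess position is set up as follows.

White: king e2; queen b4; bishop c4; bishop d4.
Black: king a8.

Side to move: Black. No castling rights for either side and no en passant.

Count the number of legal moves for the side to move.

Black to move; king on a8.
In check: no.
Legal moves: none.
Count: 0.

0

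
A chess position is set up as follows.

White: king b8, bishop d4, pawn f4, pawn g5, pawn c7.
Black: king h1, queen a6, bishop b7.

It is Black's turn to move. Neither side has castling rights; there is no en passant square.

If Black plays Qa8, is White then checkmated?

yes

After Qa8: white king on b8; in check: yes, from the black queen on a8.
King squares — a7: attacked by Qa8; b7: attacked by Qa8; c7: own pawn; a8: attacked by Bb7; c8: attacked by Bb7.
White has no legal moves → checkmate.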